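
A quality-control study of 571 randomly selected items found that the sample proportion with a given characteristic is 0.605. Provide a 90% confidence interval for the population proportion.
(0.571, 0.639)

Proportion CI:
SE = √(p̂(1-p̂)/n) = √(0.605 · 0.395 / 571) = 0.02046

z* = 1.645
Margin = z* · SE = 1.645 · 0.02046 = 0.0337

CI: 0.605 ± 0.0337 = (0.571, 0.639)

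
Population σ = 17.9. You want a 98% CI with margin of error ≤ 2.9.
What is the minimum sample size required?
n ≥ 207

For margin E ≤ 2.9:
n ≥ (z* · σ / E)²
n ≥ (2.326 · 17.9 / 2.9)²
n ≥ 206.12

Minimum n = 207 (rounding up)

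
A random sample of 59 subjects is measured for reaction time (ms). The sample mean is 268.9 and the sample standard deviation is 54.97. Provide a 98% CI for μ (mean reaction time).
(251.78, 286.02)

t-interval (σ unknown):
df = n - 1 = 58
t* = 2.392 for 98% confidence

Margin of error = t* · s/√n = 2.392 · 54.97/√59 = 17.12

CI: (251.78, 286.02)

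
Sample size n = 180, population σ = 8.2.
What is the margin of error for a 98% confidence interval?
Margin of error = 1.42

Margin of error = z* · σ/√n
= 2.326 · 8.2/√180
= 2.326 · 8.2/13.4164
= 1.42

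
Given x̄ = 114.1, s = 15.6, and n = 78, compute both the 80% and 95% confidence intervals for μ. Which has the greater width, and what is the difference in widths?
95% CI is wider by 2.46

df = 77
80% CI: t* = 1.293, (111.82, 116.38), width = 2 · t* · s/√n = 4.57
95% CI: t* = 1.991, (110.58, 117.62), width = 2 · t* · s/√n = 7.03

The 95% CI is wider by 7.03 - 4.57 = 2.46.
Higher confidence requires a wider interval.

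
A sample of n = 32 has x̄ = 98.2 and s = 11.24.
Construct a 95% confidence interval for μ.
(94.15, 102.25)

t-interval (σ unknown):
df = n - 1 = 31
t* = 2.040 for 95% confidence

Margin of error = t* · s/√n = 2.040 · 11.24/√32 = 4.05

CI: (94.15, 102.25)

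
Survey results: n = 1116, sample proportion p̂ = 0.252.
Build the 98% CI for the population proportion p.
(0.222, 0.282)

Proportion CI:
SE = √(p̂(1-p̂)/n) = √(0.252 · 0.748 / 1116) = 0.01300

z* = 2.326
Margin = z* · SE = 2.326 · 0.01300 = 0.0302

CI: 0.252 ± 0.0302 = (0.222, 0.282)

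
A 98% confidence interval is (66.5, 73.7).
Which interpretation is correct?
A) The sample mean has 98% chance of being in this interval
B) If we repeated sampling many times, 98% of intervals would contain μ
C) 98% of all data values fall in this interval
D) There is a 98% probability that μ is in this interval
B

A) Wrong — x̄ is observed and sits in the interval by construction.
B) Correct — this is the frequentist long-run coverage interpretation.
C) Wrong — a CI is about the parameter μ, not individual data values.
D) Wrong — μ is fixed; the randomness lives in the interval, not in μ.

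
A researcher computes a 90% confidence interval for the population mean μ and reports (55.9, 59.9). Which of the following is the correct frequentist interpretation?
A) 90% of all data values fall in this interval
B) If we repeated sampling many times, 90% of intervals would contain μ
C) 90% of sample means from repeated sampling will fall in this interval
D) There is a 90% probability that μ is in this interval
B

A) Wrong — a CI is about the parameter μ, not individual data values.
B) Correct — this is the frequentist long-run coverage interpretation.
C) Wrong — coverage applies to intervals containing μ, not to future x̄ values.
D) Wrong — μ is fixed; the randomness lives in the interval, not in μ.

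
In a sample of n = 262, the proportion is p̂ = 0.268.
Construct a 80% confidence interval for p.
(0.233, 0.303)

Proportion CI:
SE = √(p̂(1-p̂)/n) = √(0.268 · 0.732 / 262) = 0.02736

z* = 1.282
Margin = z* · SE = 1.282 · 0.02736 = 0.0351

CI: 0.268 ± 0.0351 = (0.233, 0.303)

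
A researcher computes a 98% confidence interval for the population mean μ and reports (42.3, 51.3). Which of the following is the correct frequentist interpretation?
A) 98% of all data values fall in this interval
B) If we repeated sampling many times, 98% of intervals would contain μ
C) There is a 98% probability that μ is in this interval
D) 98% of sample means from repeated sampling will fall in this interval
B

A) Wrong — a CI is about the parameter μ, not individual data values.
B) Correct — this is the frequentist long-run coverage interpretation.
C) Wrong — μ is fixed; the randomness lives in the interval, not in μ.
D) Wrong — coverage applies to intervals containing μ, not to future x̄ values.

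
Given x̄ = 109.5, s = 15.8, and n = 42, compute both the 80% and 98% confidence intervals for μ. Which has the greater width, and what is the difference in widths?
98% CI is wider by 5.45

df = 41
80% CI: t* = 1.303, (106.32, 112.68), width = 2 · t* · s/√n = 6.35
98% CI: t* = 2.421, (103.60, 115.40), width = 2 · t* · s/√n = 11.80

The 98% CI is wider by 11.80 - 6.35 = 5.45.
Higher confidence requires a wider interval.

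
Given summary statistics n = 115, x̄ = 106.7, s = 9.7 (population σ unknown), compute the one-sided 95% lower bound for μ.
μ ≥ 105.20

Lower bound (one-sided):
t* = 1.658 (one-sided for 95%)
Lower bound = x̄ - t* · s/√n = 106.7 - 1.658 · 9.7/√115 = 105.20

We are 95% confident that μ ≥ 105.20.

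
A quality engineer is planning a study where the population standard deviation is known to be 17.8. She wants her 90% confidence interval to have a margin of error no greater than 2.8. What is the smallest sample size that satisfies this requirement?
n ≥ 110

For margin E ≤ 2.8:
n ≥ (z* · σ / E)²
n ≥ (1.645 · 17.8 / 2.8)²
n ≥ 109.36

Minimum n = 110 (rounding up)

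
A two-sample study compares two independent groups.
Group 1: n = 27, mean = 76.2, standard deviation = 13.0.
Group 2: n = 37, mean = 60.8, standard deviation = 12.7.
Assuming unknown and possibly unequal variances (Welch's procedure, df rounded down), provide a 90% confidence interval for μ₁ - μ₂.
(9.95, 20.85)

Difference: x̄₁ - x̄₂ = 15.40
SE = √(s₁²/n₁ + s₂²/n₂) = √(13.0²/27 + 12.7²/37) = 3.2586
df = 55.41 → 55 (Welch–Satterthwaite, rounded down)
t* = 1.673

CI: 15.40 ± 1.673 · 3.2586 = 15.40 ± 5.45 = (9.95, 20.85)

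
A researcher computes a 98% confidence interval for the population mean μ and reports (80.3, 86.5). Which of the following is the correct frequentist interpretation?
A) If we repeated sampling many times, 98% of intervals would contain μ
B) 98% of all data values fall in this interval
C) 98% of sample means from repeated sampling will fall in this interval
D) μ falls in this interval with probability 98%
A

A) Correct — this is the frequentist long-run coverage interpretation.
B) Wrong — a CI is about the parameter μ, not individual data values.
C) Wrong — coverage applies to intervals containing μ, not to future x̄ values.
D) Wrong — μ is fixed; the randomness lives in the interval, not in μ.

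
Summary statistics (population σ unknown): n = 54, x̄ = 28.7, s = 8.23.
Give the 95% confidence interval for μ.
(26.45, 30.95)

t-interval (σ unknown):
df = n - 1 = 53
t* = 2.006 for 95% confidence

Margin of error = t* · s/√n = 2.006 · 8.23/√54 = 2.25

CI: (26.45, 30.95)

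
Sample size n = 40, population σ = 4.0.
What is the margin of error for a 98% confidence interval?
Margin of error = 1.47

Margin of error = z* · σ/√n
= 2.326 · 4.0/√40
= 2.326 · 4.0/6.3246
= 1.47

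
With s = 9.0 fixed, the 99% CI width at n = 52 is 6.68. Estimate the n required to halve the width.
n ≈ 208

CI width ∝ 1/√n
To reduce width by factor 2, need √n to grow by 2 → need 2² = 4 times as many samples.

Current: n = 52, width = 6.68
New: n = 208, width ≈ 3.24

Width reduced by factor of 6.68/3.24 = 2.06.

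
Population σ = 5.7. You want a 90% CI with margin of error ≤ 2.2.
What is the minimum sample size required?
n ≥ 19

For margin E ≤ 2.2:
n ≥ (z* · σ / E)²
n ≥ (1.645 · 5.7 / 2.2)²
n ≥ 18.17

Minimum n = 19 (rounding up)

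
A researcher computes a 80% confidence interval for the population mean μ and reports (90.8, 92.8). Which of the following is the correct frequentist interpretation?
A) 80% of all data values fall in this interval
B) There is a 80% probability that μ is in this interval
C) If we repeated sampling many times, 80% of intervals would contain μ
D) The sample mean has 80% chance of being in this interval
C

A) Wrong — a CI is about the parameter μ, not individual data values.
B) Wrong — μ is fixed; the randomness lives in the interval, not in μ.
C) Correct — this is the frequentist long-run coverage interpretation.
D) Wrong — x̄ is observed and sits in the interval by construction.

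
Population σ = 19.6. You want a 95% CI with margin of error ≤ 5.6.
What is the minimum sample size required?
n ≥ 48

For margin E ≤ 5.6:
n ≥ (z* · σ / E)²
n ≥ (1.960 · 19.6 / 5.6)²
n ≥ 47.06

Minimum n = 48 (rounding up)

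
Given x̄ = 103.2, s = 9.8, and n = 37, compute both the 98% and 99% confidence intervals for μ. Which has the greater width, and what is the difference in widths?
99% CI is wider by 0.92

df = 36
98% CI: t* = 2.434, (99.28, 107.12), width = 2 · t* · s/√n = 7.84
99% CI: t* = 2.719, (98.82, 107.58), width = 2 · t* · s/√n = 8.76

The 99% CI is wider by 8.76 - 7.84 = 0.92.
Higher confidence requires a wider interval.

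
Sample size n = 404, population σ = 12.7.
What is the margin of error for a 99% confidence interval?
Margin of error = 1.63

Margin of error = z* · σ/√n
= 2.576 · 12.7/√404
= 2.576 · 12.7/20.0998
= 1.63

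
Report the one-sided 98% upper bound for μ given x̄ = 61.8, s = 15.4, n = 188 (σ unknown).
μ ≤ 64.12

Upper bound (one-sided):
t* = 2.068 (one-sided for 98%)
Upper bound = x̄ + t* · s/√n = 61.8 + 2.068 · 15.4/√188 = 64.12

We are 98% confident that μ ≤ 64.12.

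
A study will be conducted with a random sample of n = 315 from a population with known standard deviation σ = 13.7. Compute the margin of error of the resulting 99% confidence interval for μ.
Margin of error = 1.99

Margin of error = z* · σ/√n
= 2.576 · 13.7/√315
= 2.576 · 13.7/17.7482
= 1.99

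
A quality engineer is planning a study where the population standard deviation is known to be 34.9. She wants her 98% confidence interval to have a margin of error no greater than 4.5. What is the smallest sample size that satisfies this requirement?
n ≥ 326

For margin E ≤ 4.5:
n ≥ (z* · σ / E)²
n ≥ (2.326 · 34.9 / 4.5)²
n ≥ 325.42

Minimum n = 326 (rounding up)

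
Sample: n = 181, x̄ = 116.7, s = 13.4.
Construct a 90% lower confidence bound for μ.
μ ≥ 115.42

Lower bound (one-sided):
t* = 1.286 (one-sided for 90%)
Lower bound = x̄ - t* · s/√n = 116.7 - 1.286 · 13.4/√181 = 115.42

We are 90% confident that μ ≥ 115.42.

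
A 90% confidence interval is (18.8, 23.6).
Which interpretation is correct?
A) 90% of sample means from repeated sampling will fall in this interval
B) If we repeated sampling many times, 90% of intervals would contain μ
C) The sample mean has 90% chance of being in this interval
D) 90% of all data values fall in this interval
B

A) Wrong — coverage applies to intervals containing μ, not to future x̄ values.
B) Correct — this is the frequentist long-run coverage interpretation.
C) Wrong — x̄ is observed and sits in the interval by construction.
D) Wrong — a CI is about the parameter μ, not individual data values.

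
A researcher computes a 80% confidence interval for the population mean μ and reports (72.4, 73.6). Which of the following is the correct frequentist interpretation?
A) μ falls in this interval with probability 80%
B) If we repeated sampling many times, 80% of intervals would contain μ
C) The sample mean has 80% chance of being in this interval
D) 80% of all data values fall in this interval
B

A) Wrong — μ is fixed; the randomness lives in the interval, not in μ.
B) Correct — this is the frequentist long-run coverage interpretation.
C) Wrong — x̄ is observed and sits in the interval by construction.
D) Wrong — a CI is about the parameter μ, not individual data values.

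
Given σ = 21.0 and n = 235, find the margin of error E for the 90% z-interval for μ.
Margin of error = 2.25

Margin of error = z* · σ/√n
= 1.645 · 21.0/√235
= 1.645 · 21.0/15.3297
= 2.25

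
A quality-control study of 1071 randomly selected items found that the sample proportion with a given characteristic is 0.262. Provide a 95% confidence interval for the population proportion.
(0.236, 0.288)

Proportion CI:
SE = √(p̂(1-p̂)/n) = √(0.262 · 0.738 / 1071) = 0.01344

z* = 1.960
Margin = z* · SE = 1.960 · 0.01344 = 0.0263

CI: 0.262 ± 0.0263 = (0.236, 0.288)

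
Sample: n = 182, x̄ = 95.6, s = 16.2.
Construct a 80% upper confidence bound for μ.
μ ≤ 96.61

Upper bound (one-sided):
t* = 0.844 (one-sided for 80%)
Upper bound = x̄ + t* · s/√n = 95.6 + 0.844 · 16.2/√182 = 96.61

We are 80% confident that μ ≤ 96.61.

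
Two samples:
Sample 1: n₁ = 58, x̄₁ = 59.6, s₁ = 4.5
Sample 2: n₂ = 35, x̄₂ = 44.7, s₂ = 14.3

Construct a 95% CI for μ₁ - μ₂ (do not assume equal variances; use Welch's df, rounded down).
(9.86, 19.94)

Difference: x̄₁ - x̄₂ = 14.90
SE = √(s₁²/n₁ + s₂²/n₂) = √(4.5²/58 + 14.3²/35) = 2.4883
df = 38.10 → 38 (Welch–Satterthwaite, rounded down)
t* = 2.024

CI: 14.90 ± 2.024 · 2.4883 = 14.90 ± 5.04 = (9.86, 19.94)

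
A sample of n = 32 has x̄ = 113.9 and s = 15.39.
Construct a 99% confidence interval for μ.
(106.43, 121.37)

t-interval (σ unknown):
df = n - 1 = 31
t* = 2.744 for 99% confidence

Margin of error = t* · s/√n = 2.744 · 15.39/√32 = 7.47

CI: (106.43, 121.37)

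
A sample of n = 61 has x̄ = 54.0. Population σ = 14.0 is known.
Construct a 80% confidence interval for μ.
(51.70, 56.30)

z-interval (σ known):
z* = 1.282 for 80% confidence

Margin of error = z* · σ/√n = 1.282 · 14.0/√61 = 2.30

CI: (54.0 - 2.30, 54.0 + 2.30) = (51.70, 56.30)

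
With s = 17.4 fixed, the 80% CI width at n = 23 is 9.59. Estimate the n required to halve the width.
n ≈ 92

CI width ∝ 1/√n
To reduce width by factor 2, need √n to grow by 2 → need 2² = 4 times as many samples.

Current: n = 23, width = 9.59
New: n = 92, width ≈ 4.68

Width reduced by factor of 9.59/4.68 = 2.05.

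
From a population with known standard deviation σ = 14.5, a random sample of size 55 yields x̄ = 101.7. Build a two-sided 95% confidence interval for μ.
(97.87, 105.53)

z-interval (σ known):
z* = 1.960 for 95% confidence

Margin of error = z* · σ/√n = 1.960 · 14.5/√55 = 3.83

CI: (101.7 - 3.83, 101.7 + 3.83) = (97.87, 105.53)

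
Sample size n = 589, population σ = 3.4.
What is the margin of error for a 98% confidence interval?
Margin of error = 0.33

Margin of error = z* · σ/√n
= 2.326 · 3.4/√589
= 2.326 · 3.4/24.2693
= 0.33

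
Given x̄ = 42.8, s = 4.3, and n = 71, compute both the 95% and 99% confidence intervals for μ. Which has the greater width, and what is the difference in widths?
99% CI is wider by 0.66

df = 70
95% CI: t* = 1.994, (41.78, 43.82), width = 2 · t* · s/√n = 2.04
99% CI: t* = 2.648, (41.45, 44.15), width = 2 · t* · s/√n = 2.70

The 99% CI is wider by 2.70 - 2.04 = 0.66.
Higher confidence requires a wider interval.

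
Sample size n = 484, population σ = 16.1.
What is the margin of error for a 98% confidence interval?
Margin of error = 1.70

Margin of error = z* · σ/√n
= 2.326 · 16.1/√484
= 2.326 · 16.1/22.0000
= 1.70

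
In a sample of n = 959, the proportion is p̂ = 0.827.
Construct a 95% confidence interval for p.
(0.803, 0.851)

Proportion CI:
SE = √(p̂(1-p̂)/n) = √(0.827 · 0.173 / 959) = 0.01221

z* = 1.960
Margin = z* · SE = 1.960 · 0.01221 = 0.0239

CI: 0.827 ± 0.0239 = (0.803, 0.851)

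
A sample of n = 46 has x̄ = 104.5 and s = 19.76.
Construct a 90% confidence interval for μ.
(99.61, 109.39)

t-interval (σ unknown):
df = n - 1 = 45
t* = 1.679 for 90% confidence

Margin of error = t* · s/√n = 1.679 · 19.76/√46 = 4.89

CI: (99.61, 109.39)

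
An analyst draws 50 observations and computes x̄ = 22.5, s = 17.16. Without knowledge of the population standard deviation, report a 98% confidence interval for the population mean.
(16.66, 28.34)

t-interval (σ unknown):
df = n - 1 = 49
t* = 2.405 for 98% confidence

Margin of error = t* · s/√n = 2.405 · 17.16/√50 = 5.84

CI: (16.66, 28.34)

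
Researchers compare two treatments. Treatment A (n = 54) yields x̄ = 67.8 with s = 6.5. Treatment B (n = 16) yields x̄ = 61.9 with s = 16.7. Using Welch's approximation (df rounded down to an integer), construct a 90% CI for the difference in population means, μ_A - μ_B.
(-1.55, 13.35)

Difference: x̄₁ - x̄₂ = 5.90
SE = √(s₁²/n₁ + s₂²/n₂) = √(6.5²/54 + 16.7²/16) = 4.2677
df = 16.37 → 16 (Welch–Satterthwaite, rounded down)
t* = 1.746

CI: 5.90 ± 1.746 · 4.2677 = 5.90 ± 7.45 = (-1.55, 13.35)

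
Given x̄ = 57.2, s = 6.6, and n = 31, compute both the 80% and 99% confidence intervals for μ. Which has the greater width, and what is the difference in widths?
99% CI is wider by 3.41

df = 30
80% CI: t* = 1.310, (55.65, 58.75), width = 2 · t* · s/√n = 3.11
99% CI: t* = 2.750, (53.94, 60.46), width = 2 · t* · s/√n = 6.52

The 99% CI is wider by 6.52 - 3.11 = 3.41.
Higher confidence requires a wider interval.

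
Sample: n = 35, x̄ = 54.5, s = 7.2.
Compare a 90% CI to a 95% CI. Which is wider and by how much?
95% CI is wider by 0.83

df = 34
90% CI: t* = 1.691, (52.44, 56.56), width = 2 · t* · s/√n = 4.12
95% CI: t* = 2.032, (52.03, 56.97), width = 2 · t* · s/√n = 4.95

The 95% CI is wider by 4.95 - 4.12 = 0.83.
Higher confidence requires a wider interval.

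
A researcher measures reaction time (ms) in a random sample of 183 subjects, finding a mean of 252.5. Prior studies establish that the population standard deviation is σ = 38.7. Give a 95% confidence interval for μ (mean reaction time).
(246.89, 258.11)

z-interval (σ known):
z* = 1.960 for 95% confidence

Margin of error = z* · σ/√n = 1.960 · 38.7/√183 = 5.61

CI: (252.5 - 5.61, 252.5 + 5.61) = (246.89, 258.11)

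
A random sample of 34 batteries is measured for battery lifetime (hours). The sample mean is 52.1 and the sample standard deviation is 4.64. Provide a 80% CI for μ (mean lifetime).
(51.06, 53.14)

t-interval (σ unknown):
df = n - 1 = 33
t* = 1.308 for 80% confidence

Margin of error = t* · s/√n = 1.308 · 4.64/√34 = 1.04

CI: (51.06, 53.14)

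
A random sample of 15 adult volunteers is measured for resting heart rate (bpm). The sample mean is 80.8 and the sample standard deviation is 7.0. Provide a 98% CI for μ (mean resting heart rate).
(76.06, 85.54)

t-interval (σ unknown):
df = n - 1 = 14
t* = 2.624 for 98% confidence

Margin of error = t* · s/√n = 2.624 · 7.0/√15 = 4.74

CI: (76.06, 85.54)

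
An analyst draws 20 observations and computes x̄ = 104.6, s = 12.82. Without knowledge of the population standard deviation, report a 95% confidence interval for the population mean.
(98.60, 110.60)

t-interval (σ unknown):
df = n - 1 = 19
t* = 2.093 for 95% confidence

Margin of error = t* · s/√n = 2.093 · 12.82/√20 = 6.00

CI: (98.60, 110.60)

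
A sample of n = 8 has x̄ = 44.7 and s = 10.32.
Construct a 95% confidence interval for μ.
(36.07, 53.33)

t-interval (σ unknown):
df = n - 1 = 7
t* = 2.365 for 95% confidence

Margin of error = t* · s/√n = 2.365 · 10.32/√8 = 8.63

CI: (36.07, 53.33)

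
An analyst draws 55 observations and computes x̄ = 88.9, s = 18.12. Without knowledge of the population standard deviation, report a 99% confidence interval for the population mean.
(82.38, 95.42)

t-interval (σ unknown):
df = n - 1 = 54
t* = 2.670 for 99% confidence

Margin of error = t* · s/√n = 2.670 · 18.12/√55 = 6.52

CI: (82.38, 95.42)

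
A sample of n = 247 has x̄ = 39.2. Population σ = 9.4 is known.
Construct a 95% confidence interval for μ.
(38.03, 40.37)

z-interval (σ known):
z* = 1.960 for 95% confidence

Margin of error = z* · σ/√n = 1.960 · 9.4/√247 = 1.17

CI: (39.2 - 1.17, 39.2 + 1.17) = (38.03, 40.37)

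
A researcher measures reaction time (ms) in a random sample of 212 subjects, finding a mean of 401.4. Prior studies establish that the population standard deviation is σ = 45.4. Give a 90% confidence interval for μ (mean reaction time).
(396.27, 406.53)

z-interval (σ known):
z* = 1.645 for 90% confidence

Margin of error = z* · σ/√n = 1.645 · 45.4/√212 = 5.13

CI: (401.4 - 5.13, 401.4 + 5.13) = (396.27, 406.53)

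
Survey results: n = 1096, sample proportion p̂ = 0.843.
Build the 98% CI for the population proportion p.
(0.817, 0.869)

Proportion CI:
SE = √(p̂(1-p̂)/n) = √(0.843 · 0.157 / 1096) = 0.01099

z* = 2.326
Margin = z* · SE = 2.326 · 0.01099 = 0.0256

CI: 0.843 ± 0.0256 = (0.817, 0.869)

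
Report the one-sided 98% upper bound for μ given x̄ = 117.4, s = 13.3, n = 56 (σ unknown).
μ ≤ 121.14

Upper bound (one-sided):
t* = 2.104 (one-sided for 98%)
Upper bound = x̄ + t* · s/√n = 117.4 + 2.104 · 13.3/√56 = 121.14

We are 98% confident that μ ≤ 121.14.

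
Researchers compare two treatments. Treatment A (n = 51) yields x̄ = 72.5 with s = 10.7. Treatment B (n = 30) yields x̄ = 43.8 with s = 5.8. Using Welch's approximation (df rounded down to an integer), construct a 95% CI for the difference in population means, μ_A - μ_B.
(25.05, 32.35)

Difference: x̄₁ - x̄₂ = 28.70
SE = √(s₁²/n₁ + s₂²/n₂) = √(10.7²/51 + 5.8²/30) = 1.8347
df = 78.61 → 78 (Welch–Satterthwaite, rounded down)
t* = 1.991

CI: 28.70 ± 1.991 · 1.8347 = 28.70 ± 3.65 = (25.05, 32.35)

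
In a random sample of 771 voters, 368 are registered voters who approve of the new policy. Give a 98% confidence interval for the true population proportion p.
(0.435, 0.519)

Proportion CI:
p̂ = 368/771 = 0.47730
SE = √(p̂(1-p̂)/n) = √(0.47730 · 0.52270 / 771) = 0.01799

z* = 2.326
Margin = z* · SE = 2.326 · 0.01799 = 0.0418

CI: 0.47730 ± 0.0418 = (0.435, 0.519)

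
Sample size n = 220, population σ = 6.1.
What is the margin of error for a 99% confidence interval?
Margin of error = 1.06

Margin of error = z* · σ/√n
= 2.576 · 6.1/√220
= 2.576 · 6.1/14.8324
= 1.06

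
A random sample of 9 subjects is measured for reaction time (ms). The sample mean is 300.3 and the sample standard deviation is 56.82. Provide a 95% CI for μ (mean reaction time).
(256.62, 343.98)

t-interval (σ unknown):
df = n - 1 = 8
t* = 2.306 for 95% confidence

Margin of error = t* · s/√n = 2.306 · 56.82/√9 = 43.68

CI: (256.62, 343.98)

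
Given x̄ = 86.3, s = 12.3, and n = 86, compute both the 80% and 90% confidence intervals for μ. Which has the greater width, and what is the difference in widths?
90% CI is wider by 0.98

df = 85
80% CI: t* = 1.292, (84.59, 88.01), width = 2 · t* · s/√n = 3.43
90% CI: t* = 1.663, (84.09, 88.51), width = 2 · t* · s/√n = 4.41

The 90% CI is wider by 4.41 - 3.43 = 0.98.
Higher confidence requires a wider interval.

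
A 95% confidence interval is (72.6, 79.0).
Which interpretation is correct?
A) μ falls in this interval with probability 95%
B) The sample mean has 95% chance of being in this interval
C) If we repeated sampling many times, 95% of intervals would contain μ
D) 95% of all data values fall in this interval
C

A) Wrong — μ is fixed; the randomness lives in the interval, not in μ.
B) Wrong — x̄ is observed and sits in the interval by construction.
C) Correct — this is the frequentist long-run coverage interpretation.
D) Wrong — a CI is about the parameter μ, not individual data values.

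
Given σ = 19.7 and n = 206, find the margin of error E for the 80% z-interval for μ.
Margin of error = 1.76

Margin of error = z* · σ/√n
= 1.282 · 19.7/√206
= 1.282 · 19.7/14.3527
= 1.76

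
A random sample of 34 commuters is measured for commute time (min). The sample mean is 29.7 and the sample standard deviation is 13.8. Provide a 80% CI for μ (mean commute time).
(26.60, 32.80)

t-interval (σ unknown):
df = n - 1 = 33
t* = 1.308 for 80% confidence

Margin of error = t* · s/√n = 1.308 · 13.8/√34 = 3.10

CI: (26.60, 32.80)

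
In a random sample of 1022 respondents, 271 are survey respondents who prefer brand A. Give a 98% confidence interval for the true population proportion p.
(0.233, 0.297)

Proportion CI:
p̂ = 271/1022 = 0.26517
SE = √(p̂(1-p̂)/n) = √(0.26517 · 0.73483 / 1022) = 0.01381

z* = 2.326
Margin = z* · SE = 2.326 · 0.01381 = 0.0321

CI: 0.26517 ± 0.0321 = (0.233, 0.297)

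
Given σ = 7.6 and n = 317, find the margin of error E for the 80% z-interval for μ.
Margin of error = 0.55

Margin of error = z* · σ/√n
= 1.282 · 7.6/√317
= 1.282 · 7.6/17.8045
= 0.55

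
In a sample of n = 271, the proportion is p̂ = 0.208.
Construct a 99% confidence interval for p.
(0.144, 0.272)

Proportion CI:
SE = √(p̂(1-p̂)/n) = √(0.208 · 0.792 / 271) = 0.02466

z* = 2.576
Margin = z* · SE = 2.576 · 0.02466 = 0.0635

CI: 0.208 ± 0.0635 = (0.144, 0.272)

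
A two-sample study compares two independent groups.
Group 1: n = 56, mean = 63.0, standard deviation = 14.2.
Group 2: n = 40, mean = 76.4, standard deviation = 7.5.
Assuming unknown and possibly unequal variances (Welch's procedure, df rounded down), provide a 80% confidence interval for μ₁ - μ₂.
(-16.29, -10.51)

Difference: x̄₁ - x̄₂ = -13.40
SE = √(s₁²/n₁ + s₂²/n₂) = √(14.2²/56 + 7.5²/40) = 2.2376
df = 87.52 → 87 (Welch–Satterthwaite, rounded down)
t* = 1.291

CI: -13.40 ± 1.291 · 2.2376 = -13.40 ± 2.89 = (-16.29, -10.51)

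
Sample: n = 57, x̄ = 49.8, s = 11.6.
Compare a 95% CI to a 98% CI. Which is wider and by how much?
98% CI is wider by 1.20

df = 56
95% CI: t* = 2.003, (46.72, 52.88), width = 2 · t* · s/√n = 6.16
98% CI: t* = 2.395, (46.12, 53.48), width = 2 · t* · s/√n = 7.36

The 98% CI is wider by 7.36 - 6.16 = 1.20.
Higher confidence requires a wider interval.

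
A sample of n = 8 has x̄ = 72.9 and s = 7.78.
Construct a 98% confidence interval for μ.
(64.65, 81.15)

t-interval (σ unknown):
df = n - 1 = 7
t* = 2.998 for 98% confidence

Margin of error = t* · s/√n = 2.998 · 7.78/√8 = 8.25

CI: (64.65, 81.15)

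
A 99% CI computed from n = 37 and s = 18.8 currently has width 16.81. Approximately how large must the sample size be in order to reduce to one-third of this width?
n ≈ 333

CI width ∝ 1/√n
To reduce width by factor 3, need √n to grow by 3 → need 3² = 9 times as many samples.

Current: n = 37, width = 16.81
New: n = 333, width ≈ 5.34

Width reduced by factor of 16.81/5.34 = 3.15.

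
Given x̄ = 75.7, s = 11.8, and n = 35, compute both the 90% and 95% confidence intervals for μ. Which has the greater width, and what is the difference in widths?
95% CI is wider by 1.36

df = 34
90% CI: t* = 1.691, (72.33, 79.07), width = 2 · t* · s/√n = 6.75
95% CI: t* = 2.032, (71.65, 79.75), width = 2 · t* · s/√n = 8.11

The 95% CI is wider by 8.11 - 6.75 = 1.36.
Higher confidence requires a wider interval.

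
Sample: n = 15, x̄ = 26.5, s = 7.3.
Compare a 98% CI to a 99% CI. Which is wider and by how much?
99% CI is wider by 1.33

df = 14
98% CI: t* = 2.624, (21.55, 31.45), width = 2 · t* · s/√n = 9.89
99% CI: t* = 2.977, (20.89, 32.11), width = 2 · t* · s/√n = 11.22

The 99% CI is wider by 11.22 - 9.89 = 1.33.
Higher confidence requires a wider interval.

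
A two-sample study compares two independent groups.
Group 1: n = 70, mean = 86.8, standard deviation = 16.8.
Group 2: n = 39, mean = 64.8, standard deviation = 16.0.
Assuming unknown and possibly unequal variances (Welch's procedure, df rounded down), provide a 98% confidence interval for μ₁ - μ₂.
(14.28, 29.72)

Difference: x̄₁ - x̄₂ = 22.00
SE = √(s₁²/n₁ + s₂²/n₂) = √(16.8²/70 + 16.0²/39) = 3.2552
df = 81.98 → 81 (Welch–Satterthwaite, rounded down)
t* = 2.373

CI: 22.00 ± 2.373 · 3.2552 = 22.00 ± 7.72 = (14.28, 29.72)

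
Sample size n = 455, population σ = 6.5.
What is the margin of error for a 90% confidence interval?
Margin of error = 0.50

Margin of error = z* · σ/√n
= 1.645 · 6.5/√455
= 1.645 · 6.5/21.3307
= 0.50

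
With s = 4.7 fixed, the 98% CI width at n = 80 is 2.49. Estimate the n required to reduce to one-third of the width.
n ≈ 720

CI width ∝ 1/√n
To reduce width by factor 3, need √n to grow by 3 → need 3² = 9 times as many samples.

Current: n = 80, width = 2.49
New: n = 720, width ≈ 0.82

Width reduced by factor of 2.49/0.82 = 3.04.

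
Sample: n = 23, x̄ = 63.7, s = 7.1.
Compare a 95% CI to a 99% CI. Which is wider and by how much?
99% CI is wider by 2.21

df = 22
95% CI: t* = 2.074, (60.63, 66.77), width = 2 · t* · s/√n = 6.14
99% CI: t* = 2.819, (59.53, 67.87), width = 2 · t* · s/√n = 8.35

The 99% CI is wider by 8.35 - 6.14 = 2.21.
Higher confidence requires a wider interval.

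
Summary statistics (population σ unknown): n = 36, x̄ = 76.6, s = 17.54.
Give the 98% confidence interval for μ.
(69.47, 83.73)

t-interval (σ unknown):
df = n - 1 = 35
t* = 2.438 for 98% confidence

Margin of error = t* · s/√n = 2.438 · 17.54/√36 = 7.13

CI: (69.47, 83.73)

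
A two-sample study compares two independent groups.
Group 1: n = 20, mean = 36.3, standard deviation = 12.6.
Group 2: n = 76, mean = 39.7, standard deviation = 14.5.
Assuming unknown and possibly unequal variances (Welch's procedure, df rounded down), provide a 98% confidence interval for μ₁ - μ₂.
(-11.40, 4.60)

Difference: x̄₁ - x̄₂ = -3.40
SE = √(s₁²/n₁ + s₂²/n₂) = √(12.6²/20 + 14.5²/76) = 3.2718
df = 33.52 → 33 (Welch–Satterthwaite, rounded down)
t* = 2.445

CI: -3.40 ± 2.445 · 3.2718 = -3.40 ± 8.00 = (-11.40, 4.60)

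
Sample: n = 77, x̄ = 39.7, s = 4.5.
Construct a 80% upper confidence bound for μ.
μ ≤ 40.13

Upper bound (one-sided):
t* = 0.846 (one-sided for 80%)
Upper bound = x̄ + t* · s/√n = 39.7 + 0.846 · 4.5/√77 = 40.13

We are 80% confident that μ ≤ 40.13.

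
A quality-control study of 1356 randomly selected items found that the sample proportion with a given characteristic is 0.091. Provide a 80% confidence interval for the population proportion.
(0.081, 0.101)

Proportion CI:
SE = √(p̂(1-p̂)/n) = √(0.091 · 0.909 / 1356) = 0.00781

z* = 1.282
Margin = z* · SE = 1.282 · 0.00781 = 0.0100

CI: 0.091 ± 0.0100 = (0.081, 0.101)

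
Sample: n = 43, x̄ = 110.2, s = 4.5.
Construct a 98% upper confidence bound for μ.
μ ≤ 111.65

Upper bound (one-sided):
t* = 2.120 (one-sided for 98%)
Upper bound = x̄ + t* · s/√n = 110.2 + 2.120 · 4.5/√43 = 111.65

We are 98% confident that μ ≤ 111.65.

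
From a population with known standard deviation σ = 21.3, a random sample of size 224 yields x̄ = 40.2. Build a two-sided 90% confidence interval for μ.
(37.86, 42.54)

z-interval (σ known):
z* = 1.645 for 90% confidence

Margin of error = z* · σ/√n = 1.645 · 21.3/√224 = 2.34

CI: (40.2 - 2.34, 40.2 + 2.34) = (37.86, 42.54)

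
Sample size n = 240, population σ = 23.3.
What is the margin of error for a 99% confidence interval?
Margin of error = 3.87

Margin of error = z* · σ/√n
= 2.576 · 23.3/√240
= 2.576 · 23.3/15.4919
= 3.87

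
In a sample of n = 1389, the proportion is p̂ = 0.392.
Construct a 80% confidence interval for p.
(0.375, 0.409)

Proportion CI:
SE = √(p̂(1-p̂)/n) = √(0.392 · 0.608 / 1389) = 0.01310

z* = 1.282
Margin = z* · SE = 1.282 · 0.01310 = 0.0168

CI: 0.392 ± 0.0168 = (0.375, 0.409)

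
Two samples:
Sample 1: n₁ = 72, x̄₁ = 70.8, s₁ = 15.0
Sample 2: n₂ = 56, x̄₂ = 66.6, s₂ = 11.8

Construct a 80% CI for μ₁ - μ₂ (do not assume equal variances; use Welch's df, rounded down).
(1.15, 7.25)

Difference: x̄₁ - x̄₂ = 4.20
SE = √(s₁²/n₁ + s₂²/n₂) = √(15.0²/72 + 11.8²/56) = 2.3688
df = 125.98 → 125 (Welch–Satterthwaite, rounded down)
t* = 1.288

CI: 4.20 ± 1.288 · 2.3688 = 4.20 ± 3.05 = (1.15, 7.25)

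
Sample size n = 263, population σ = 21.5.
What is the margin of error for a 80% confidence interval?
Margin of error = 1.70

Margin of error = z* · σ/√n
= 1.282 · 21.5/√263
= 1.282 · 21.5/16.2173
= 1.70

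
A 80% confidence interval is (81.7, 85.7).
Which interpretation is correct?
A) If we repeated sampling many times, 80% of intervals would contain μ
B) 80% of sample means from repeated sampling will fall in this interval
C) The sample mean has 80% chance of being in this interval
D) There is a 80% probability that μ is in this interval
A

A) Correct — this is the frequentist long-run coverage interpretation.
B) Wrong — coverage applies to intervals containing μ, not to future x̄ values.
C) Wrong — x̄ is observed and sits in the interval by construction.
D) Wrong — μ is fixed; the randomness lives in the interval, not in μ.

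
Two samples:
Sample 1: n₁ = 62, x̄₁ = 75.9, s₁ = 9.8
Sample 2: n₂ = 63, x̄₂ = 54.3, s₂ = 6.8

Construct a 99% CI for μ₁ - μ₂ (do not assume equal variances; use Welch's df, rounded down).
(17.64, 25.56)

Difference: x̄₁ - x̄₂ = 21.60
SE = √(s₁²/n₁ + s₂²/n₂) = √(9.8²/62 + 6.8²/63) = 1.5110
df = 108.53 → 108 (Welch–Satterthwaite, rounded down)
t* = 2.622

CI: 21.60 ± 2.622 · 1.5110 = 21.60 ± 3.96 = (17.64, 25.56)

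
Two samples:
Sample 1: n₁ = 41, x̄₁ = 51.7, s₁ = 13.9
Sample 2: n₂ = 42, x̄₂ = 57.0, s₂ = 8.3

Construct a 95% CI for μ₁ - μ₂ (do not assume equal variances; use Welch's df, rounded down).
(-10.33, -0.27)

Difference: x̄₁ - x̄₂ = -5.30
SE = √(s₁²/n₁ + s₂²/n₂) = √(13.9²/41 + 8.3²/42) = 2.5205
df = 65.01 → 65 (Welch–Satterthwaite, rounded down)
t* = 1.997

CI: -5.30 ± 1.997 · 2.5205 = -5.30 ± 5.03 = (-10.33, -0.27)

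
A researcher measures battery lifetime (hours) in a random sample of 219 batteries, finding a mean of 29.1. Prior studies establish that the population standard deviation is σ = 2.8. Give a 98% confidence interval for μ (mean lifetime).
(28.66, 29.54)

z-interval (σ known):
z* = 2.326 for 98% confidence

Margin of error = z* · σ/√n = 2.326 · 2.8/√219 = 0.44

CI: (29.1 - 0.44, 29.1 + 0.44) = (28.66, 29.54)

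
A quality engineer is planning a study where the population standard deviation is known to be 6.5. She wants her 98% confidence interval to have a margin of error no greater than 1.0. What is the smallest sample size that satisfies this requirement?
n ≥ 229

For margin E ≤ 1.0:
n ≥ (z* · σ / E)²
n ≥ (2.326 · 6.5 / 1.0)²
n ≥ 228.58

Minimum n = 229 (rounding up)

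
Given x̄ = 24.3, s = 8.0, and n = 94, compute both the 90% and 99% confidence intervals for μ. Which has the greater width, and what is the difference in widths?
99% CI is wider by 1.60

df = 93
90% CI: t* = 1.661, (22.93, 25.67), width = 2 · t* · s/√n = 2.74
99% CI: t* = 2.630, (22.13, 26.47), width = 2 · t* · s/√n = 4.34

The 99% CI is wider by 4.34 - 2.74 = 1.60.
Higher confidence requires a wider interval.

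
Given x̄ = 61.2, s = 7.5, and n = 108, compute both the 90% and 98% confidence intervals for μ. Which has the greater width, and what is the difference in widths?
98% CI is wider by 1.02

df = 107
90% CI: t* = 1.659, (60.00, 62.40), width = 2 · t* · s/√n = 2.39
98% CI: t* = 2.362, (59.50, 62.90), width = 2 · t* · s/√n = 3.41

The 98% CI is wider by 3.41 - 2.39 = 1.02.
Higher confidence requires a wider interval.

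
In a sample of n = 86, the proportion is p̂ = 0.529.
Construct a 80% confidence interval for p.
(0.460, 0.598)

Proportion CI:
SE = √(p̂(1-p̂)/n) = √(0.529 · 0.471 / 86) = 0.05383

z* = 1.282
Margin = z* · SE = 1.282 · 0.05383 = 0.0690

CI: 0.529 ± 0.0690 = (0.460, 0.598)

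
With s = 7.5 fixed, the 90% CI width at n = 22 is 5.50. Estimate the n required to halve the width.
n ≈ 88

CI width ∝ 1/√n
To reduce width by factor 2, need √n to grow by 2 → need 2² = 4 times as many samples.

Current: n = 22, width = 5.50
New: n = 88, width ≈ 2.66

Width reduced by factor of 5.50/2.66 = 2.07.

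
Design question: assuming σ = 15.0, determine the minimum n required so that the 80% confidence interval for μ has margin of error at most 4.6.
n ≥ 18

For margin E ≤ 4.6:
n ≥ (z* · σ / E)²
n ≥ (1.282 · 15.0 / 4.6)²
n ≥ 17.48

Minimum n = 18 (rounding up)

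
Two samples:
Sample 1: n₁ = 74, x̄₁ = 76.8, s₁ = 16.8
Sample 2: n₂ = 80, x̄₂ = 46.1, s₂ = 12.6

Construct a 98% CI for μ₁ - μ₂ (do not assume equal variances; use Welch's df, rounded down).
(25.03, 36.37)

Difference: x̄₁ - x̄₂ = 30.70
SE = √(s₁²/n₁ + s₂²/n₂) = √(16.8²/74 + 12.6²/80) = 2.4080
df = 134.97 → 134 (Welch–Satterthwaite, rounded down)
t* = 2.354

CI: 30.70 ± 2.354 · 2.4080 = 30.70 ± 5.67 = (25.03, 36.37)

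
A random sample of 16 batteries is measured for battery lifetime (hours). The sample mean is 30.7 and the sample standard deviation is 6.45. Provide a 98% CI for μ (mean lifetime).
(26.50, 34.90)

t-interval (σ unknown):
df = n - 1 = 15
t* = 2.602 for 98% confidence

Margin of error = t* · s/√n = 2.602 · 6.45/√16 = 4.20

CI: (26.50, 34.90)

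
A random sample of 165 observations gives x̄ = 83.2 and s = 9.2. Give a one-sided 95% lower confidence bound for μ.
μ ≥ 82.02

Lower bound (one-sided):
t* = 1.654 (one-sided for 95%)
Lower bound = x̄ - t* · s/√n = 83.2 - 1.654 · 9.2/√165 = 82.02

We are 95% confident that μ ≥ 82.02.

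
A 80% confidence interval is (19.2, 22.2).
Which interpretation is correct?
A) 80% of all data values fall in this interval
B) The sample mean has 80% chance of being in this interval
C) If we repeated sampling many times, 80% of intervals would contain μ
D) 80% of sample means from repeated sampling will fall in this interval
C

A) Wrong — a CI is about the parameter μ, not individual data values.
B) Wrong — x̄ is observed and sits in the interval by construction.
C) Correct — this is the frequentist long-run coverage interpretation.
D) Wrong — coverage applies to intervals containing μ, not to future x̄ values.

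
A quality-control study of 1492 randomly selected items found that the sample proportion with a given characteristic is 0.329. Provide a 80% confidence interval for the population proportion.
(0.313, 0.345)

Proportion CI:
SE = √(p̂(1-p̂)/n) = √(0.329 · 0.671 / 1492) = 0.01216

z* = 1.282
Margin = z* · SE = 1.282 · 0.01216 = 0.0156

CI: 0.329 ± 0.0156 = (0.313, 0.345)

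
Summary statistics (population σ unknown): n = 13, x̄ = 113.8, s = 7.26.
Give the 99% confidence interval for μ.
(107.65, 119.95)

t-interval (σ unknown):
df = n - 1 = 12
t* = 3.055 for 99% confidence

Margin of error = t* · s/√n = 3.055 · 7.26/√13 = 6.15

CI: (107.65, 119.95)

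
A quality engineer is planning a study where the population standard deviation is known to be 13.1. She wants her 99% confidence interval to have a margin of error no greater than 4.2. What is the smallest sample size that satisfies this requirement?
n ≥ 65

For margin E ≤ 4.2:
n ≥ (z* · σ / E)²
n ≥ (2.576 · 13.1 / 4.2)²
n ≥ 64.56

Minimum n = 65 (rounding up)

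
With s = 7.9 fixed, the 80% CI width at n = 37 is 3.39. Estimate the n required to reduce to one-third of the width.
n ≈ 333

CI width ∝ 1/√n
To reduce width by factor 3, need √n to grow by 3 → need 3² = 9 times as many samples.

Current: n = 37, width = 3.39
New: n = 333, width ≈ 1.11

Width reduced by factor of 3.39/1.11 = 3.05.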